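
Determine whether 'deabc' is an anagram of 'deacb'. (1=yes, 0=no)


Sort characters of 'deabc': 'abcde'
Sort characters of 'deacb': 'abcde'
Sorted forms match -> they ARE anagrams
Result: 1

1


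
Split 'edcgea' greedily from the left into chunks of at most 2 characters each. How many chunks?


'edcgea' has 6 characters.
Chunking with max size 2:
  Chunk 1: 'ed' (positions 0-1)
  Chunk 2: 'cg' (positions 2-3)
  Chunk 3: 'ea' (positions 4-5)
Total chunks: ceil(6 / 2) = 3

3


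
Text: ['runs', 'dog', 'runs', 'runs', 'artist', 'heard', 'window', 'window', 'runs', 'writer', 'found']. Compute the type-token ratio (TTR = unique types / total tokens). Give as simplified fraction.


Tokens: 11
Unique types: ('artist', 'dog', 'found', 'heard', 'runs', 'window', 'writer') = 7
TTR = 7/11
Already in lowest terms.

7/11


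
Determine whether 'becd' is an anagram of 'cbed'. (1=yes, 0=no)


Sort characters of 'becd': 'bcde'
Sort characters of 'cbed': 'bcde'
Sorted forms match -> they ARE anagrams
Result: 1

1


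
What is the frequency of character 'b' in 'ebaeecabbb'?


Scanning 'ebaeecabbb' for 'b':
  Position 1: 'b' -> MATCH (count: 1)
  Position 7: 'b' -> MATCH (count: 2)
  Position 8: 'b' -> MATCH (count: 3)
  Position 9: 'b' -> MATCH (count: 4)
Total occurrences of 'b': 4

4


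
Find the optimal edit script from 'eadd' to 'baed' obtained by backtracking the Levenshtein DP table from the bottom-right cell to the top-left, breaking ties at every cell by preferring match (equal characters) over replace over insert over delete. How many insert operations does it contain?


Edit distance = 2. Backtracking from cell (4, 4) with preference match > replace > insert > delete,
then listing the resulting alignment 'eadd' -> 'baed' left to right:
  Step 1: replace e->b
  Step 2: keep 'a'
  Step 3: replace d->e
  Step 4: keep 'd'
Total insertions: 0

0


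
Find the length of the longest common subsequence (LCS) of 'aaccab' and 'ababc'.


DP table for LCS of 'aaccab' and 'ababc':
       a  b  a  b  c
    0  0  0  0  0  0
  a 0  1  1  1  1  1
  a 0  1  1  2  2  2
  c 0  1  1  2  2  3
  c 0  1  1  2  2  3
  a 0  1  1  2  2  3
  b 0  1  2  2  3  3
LCS: 'aac'
LCS length = 3

3


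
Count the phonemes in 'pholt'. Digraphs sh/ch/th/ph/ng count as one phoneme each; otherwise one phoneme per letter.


Parsing 'pholt' greedily, digraphs first:
  'ph' -> digraph (1 consonant phoneme) (phonemes so far: 1)
  'o' -> vowel phoneme (phonemes so far: 2)
  'l' -> consonant phoneme (phonemes so far: 3)
  't' -> consonant phoneme (phonemes so far: 4)
Total phonemes: 4

4


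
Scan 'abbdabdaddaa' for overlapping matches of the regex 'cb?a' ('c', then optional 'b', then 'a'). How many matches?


Pattern: cb?a means 'c', then optional 'b', then 'a'.
Scanning 'abbdabdaddaa' position-by-position:
  Pos 0: window 'abb' -> no
  Pos 1: window 'bbd' -> no
  Pos 2: window 'bda' -> no
  Pos 3: window 'dab' -> no
  Pos 4: window 'abd' -> no
  Pos 5: window 'bda' -> no
  Pos 6: window 'dad' -> no
  Pos 7: window 'add' -> no
  Pos 8: window 'dda' -> no
  Pos 9: window 'daa' -> no
  Pos 10: window 'aa' -> no
  Pos 11: window 'a' -> no
Total matches: 0

0


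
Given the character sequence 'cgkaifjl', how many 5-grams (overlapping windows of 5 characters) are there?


String 'cgkaifjl' has length L = 8.
Number of overlapping n-grams = L - n + 1
Substituting: 8 - 5 + 1 = 4

4


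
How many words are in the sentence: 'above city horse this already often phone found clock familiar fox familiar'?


Counting words by splitting on spaces:
  Word 1: 'above'
  Word 2: 'city'
  Word 3: 'horse'
  Word 4: 'this'
  Word 5: 'already'
  Word 6: 'often'
  Word 7: 'phone'
  Word 8: 'found'
  Word 9: 'clock'
  Word 10: 'familiar'
  Word 11: 'fox'
  Word 12: 'familiar'
Total words: 12

12


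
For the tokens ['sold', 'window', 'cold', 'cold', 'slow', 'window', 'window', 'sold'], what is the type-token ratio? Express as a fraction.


Tokens: 8
Unique types: ('cold', 'slow', 'sold', 'window') = 4
TTR = 4/8
Simplify: divide both by 4 -> 1/2
TTR = 1/2

1/2


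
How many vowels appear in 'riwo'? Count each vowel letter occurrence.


Scanning each character of 'riwo':
  Position 1: 'r' -> consonant (running count: 0)
  Position 2: 'i' -> vowel (running count: 1)
  Position 3: 'w' -> consonant (running count: 1)
  Position 4: 'o' -> vowel (running count: 2)
Total vowels: 2

2


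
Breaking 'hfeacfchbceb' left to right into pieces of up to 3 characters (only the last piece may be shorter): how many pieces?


'hfeacfchbceb' has 12 characters.
Chunking with max size 3:
  Chunk 1: 'hfe' (positions 0-2)
  Chunk 2: 'acf' (positions 3-5)
  Chunk 3: 'chb' (positions 6-8)
  Chunk 4: 'ceb' (positions 9-11)
Total chunks: ceil(12 / 3) = 4

4


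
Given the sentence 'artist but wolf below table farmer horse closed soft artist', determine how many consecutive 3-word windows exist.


Word trigrams from [10] words:
  Trigram 1: (artist but wolf)
  Trigram 2: (but wolf below)
  Trigram 3: (wolf below table)
  Trigram 4: (below table farmer)
  Trigram 5: (table farmer horse)
  Trigram 6: (farmer horse closed)
  Trigram 7: (horse closed soft)
  Trigram 8: (closed soft artist)
Total word trigrams: 10 - 2 = 8

8


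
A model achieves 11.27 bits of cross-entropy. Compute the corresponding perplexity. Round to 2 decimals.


Perplexity formula: PP = 2^H
H = 11.27
PP = 2^11.27
Decompose: 2^11.27 = 2^11 * 2^0.27
2^11 = 2048, 2^0.27 ~ 1.2058078
PP ~ 2048 * 1.2058078 = 2469.4943744
Rounded to 2 decimals: 2469.49

2469.49


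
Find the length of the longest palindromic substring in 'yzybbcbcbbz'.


Scanning 'yzybbcbcbbz' for palindromic substrings.
Substring at positions 3-9: 'bbcbcbb'.
Check: reverse('bbcbcbb') = 'bbcbcbb' -> palindrome confirmed.
Neighbouring characters ('y' / 'z') break symmetry, so it cannot extend further.
No longer palindromic substring exists; longest length = 7

7


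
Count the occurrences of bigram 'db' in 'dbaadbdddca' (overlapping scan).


Scanning 'dbaadbdddca' for bigram 'db':
  Position 0: 'db' -> MATCH
  Position 1: 'ba' -> no
  Position 2: 'aa' -> no
  Position 3: 'ad' -> no
  Position 4: 'db' -> MATCH
  Position 5: 'bd' -> no
  Position 6: 'dd' -> no
  Position 7: 'dd' -> no
  Position 8: 'dc' -> no
  Position 9: 'ca' -> no
Total matches: 2

2


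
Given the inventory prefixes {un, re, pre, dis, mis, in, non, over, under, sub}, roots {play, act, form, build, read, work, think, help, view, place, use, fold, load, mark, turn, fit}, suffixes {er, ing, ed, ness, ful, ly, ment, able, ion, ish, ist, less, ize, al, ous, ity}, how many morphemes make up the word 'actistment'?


Segmenting 'actistment' against the inventory:
  'act' -> root (morpheme 1)
  'ist' -> suffix (morpheme 2)
  'ment' -> suffix (morpheme 3)
Total morphemes: 3

3


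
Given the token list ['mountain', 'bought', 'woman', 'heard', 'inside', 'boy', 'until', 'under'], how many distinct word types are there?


Listing all tokens and tracking unique types:
  Token 1: 'mountain' -> NEW (unique so far: 1)
  Token 2: 'bought' -> NEW (unique so far: 2)
  Token 3: 'woman' -> NEW (unique so far: 3)
  Token 4: 'heard' -> NEW (unique so far: 4)
  Token 5: 'inside' -> NEW (unique so far: 5)
  Token 6: 'boy' -> NEW (unique so far: 6)
  Token 7: 'until' -> NEW (unique so far: 7)
  Token 8: 'under' -> NEW (unique so far: 8)
Unique types: ('bought', 'boy', 'heard', 'inside', 'mountain', 'under', 'until', 'woman')
Vocabulary size: 8

8


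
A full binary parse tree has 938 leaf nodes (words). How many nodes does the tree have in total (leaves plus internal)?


Leaf nodes (terminals): 938
Internal nodes = n - 1 = 938 - 1 = 937
Total = leaves + internal = 938 + 937 = 1875

1875


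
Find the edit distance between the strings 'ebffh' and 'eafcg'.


Building DP table for s1='ebffh' (len 5) and s2='eafcg' (len 5):
       e  a  f  c  g
    0  1  2  3  4  5
  e 1  0  1  2  3  4
  b 2  1  1  2  3  4
  f 3  2  2  1  2  3
  f 4  3  3  2  2  3
  h 5  4  4  3  3  3
Edit distance = dp[5][5] = 3

3


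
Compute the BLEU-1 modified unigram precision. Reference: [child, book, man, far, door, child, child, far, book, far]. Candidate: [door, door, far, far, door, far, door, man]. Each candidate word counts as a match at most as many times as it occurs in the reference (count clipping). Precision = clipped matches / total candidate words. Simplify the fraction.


Reference word counts: {'book': 2, 'child': 3, 'door': 1, 'far': 3, 'man': 1}
Checking each candidate word (with clipping):
  'door' -> in reference (ref count 1, used 1/1) -> match (matches: 1)
  'door' -> ref count 1 already used up (1/1) -> clipped, no match (matches: 1)
  'far' -> in reference (ref count 3, used 1/3) -> match (matches: 2)
  'far' -> in reference (ref count 3, used 2/3) -> match (matches: 3)
  'door' -> ref count 1 already used up (1/1) -> clipped, no match (matches: 3)
  'far' -> in reference (ref count 3, used 3/3) -> match (matches: 4)
  'door' -> ref count 1 already used up (1/1) -> clipped, no match (matches: 4)
  'man' -> in reference (ref count 1, used 1/1) -> match (matches: 5)
Clipped matches: 5, Candidate length: 8
Precision = 5/8

5/8


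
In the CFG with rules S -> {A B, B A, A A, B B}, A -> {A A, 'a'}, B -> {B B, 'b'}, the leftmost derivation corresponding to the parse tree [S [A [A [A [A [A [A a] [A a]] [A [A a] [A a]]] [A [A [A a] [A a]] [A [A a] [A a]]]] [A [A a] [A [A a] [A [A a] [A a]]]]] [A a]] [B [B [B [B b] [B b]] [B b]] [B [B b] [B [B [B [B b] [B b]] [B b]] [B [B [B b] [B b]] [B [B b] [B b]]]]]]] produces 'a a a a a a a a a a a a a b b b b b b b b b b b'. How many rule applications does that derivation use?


Every bracketed nonterminal node [X ...] in the tree is produced by exactly one rule application.
Reading the tree off as a leftmost derivation:
  Step 1: S  =>  A B   (applied S -> A B)
  Step 2: A B  =>  A A B   (applied A -> A A)
  Step 3: A A B  =>  A A A B   (applied A -> A A)
  Step 4: A A A B  =>  A A A A B   (applied A -> A A)
  Step 5: A A A A B  =>  A A A A A B   (applied A -> A A)
  Step 6: A A A A A B  =>  A A A A A A B   (applied A -> A A)
  Step 7: A A A A A A B  =>  a A A A A A B   (applied A -> a)
  Step 8: a A A A A A B  =>  a a A A A A B   (applied A -> a)
  Step 9: a a A A A A B  =>  a a A A A A A B   (applied A -> A A)
  Step 10: a a A A A A A B  =>  a a a A A A A B   (applied A -> a)
  Step 11: a a a A A A A B  =>  a a a a A A A B   (applied A -> a)
  Step 12: a a a a A A A B  =>  a a a a A A A A B   (applied A -> A A)
  Step 13: a a a a A A A A B  =>  a a a a A A A A A B   (applied A -> A A)
  Step 14: a a a a A A A A A B  =>  a a a a a A A A A B   (applied A -> a)
  Step 15: a a a a a A A A A B  =>  a a a a a a A A A B   (applied A -> a)
  Step 16: a a a a a a A A A B  =>  a a a a a a A A A A B   (applied A -> A A)
  Step 17: a a a a a a A A A A B  =>  a a a a a a a A A A B   (applied A -> a)
  Step 18: a a a a a a a A A A B  =>  a a a a a a a a A A B   (applied A -> a)
  Step 19: a a a a a a a a A A B  =>  a a a a a a a a A A A B   (applied A -> A A)
  Step 20: a a a a a a a a A A A B  =>  a a a a a a a a a A A B   (applied A -> a)
  Step 21: a a a a a a a a a A A B  =>  a a a a a a a a a A A A B   (applied A -> A A)
  Step 22: a a a a a a a a a A A A B  =>  a a a a a a a a a a A A B   (applied A -> a)
  Step 23: a a a a a a a a a a A A B  =>  a a a a a a a a a a A A A B   (applied A -> A A)
  Step 24: a a a a a a a a a a A A A B  =>  a a a a a a a a a a a A A B   (applied A -> a)
  Step 25: a a a a a a a a a a a A A B  =>  a a a a a a a a a a a a A B   (applied A -> a)
  Step 26: a a a a a a a a a a a a A B  =>  a a a a a a a a a a a a a B   (applied A -> a)
  Step 27: a a a a a a a a a a a a a B  =>  a a a a a a a a a a a a a B B   (applied B -> B B)
  Step 28: a a a a a a a a a a a a a B B  =>  a a a a a a a a a a a a a B B B   (applied B -> B B)
  Step 29: a a a a a a a a a a a a a B B B  =>  a a a a a a a a a a a a a B B B B   (applied B -> B B)
  Step 30: a a a a a a a a a a a a a B B B B  =>  a a a a a a a a a a a a a b B B B   (applied B -> b)
  Step 31: a a a a a a a a a a a a a b B B B  =>  a a a a a a a a a a a a a b b B B   (applied B -> b)
  Step 32: a a a a a a a a a a a a a b b B B  =>  a a a a a a a a a a a a a b b b B   (applied B -> b)
  Step 33: a a a a a a a a a a a a a b b b B  =>  a a a a a a a a a a a a a b b b B B   (applied B -> B B)
  Step 34: a a a a a a a a a a a a a b b b B B  =>  a a a a a a a a a a a a a b b b b B   (applied B -> b)
  Step 35: a a a a a a a a a a a a a b b b b B  =>  a a a a a a a a a a a a a b b b b B B   (applied B -> B B)
  Step 36: a a a a a a a a a a a a a b b b b B B  =>  a a a a a a a a a a a a a b b b b B B B   (applied B -> B B)
  Step 37: a a a a a a a a a a a a a b b b b B B B  =>  a a a a a a a a a a a a a b b b b B B B B   (applied B -> B B)
  Step 38: a a a a a a a a a a a a a b b b b B B B B  =>  a a a a a a a a a a a a a b b b b b B B B   (applied B -> b)
  Step 39: a a a a a a a a a a a a a b b b b b B B B  =>  a a a a a a a a a a a a a b b b b b b B B   (applied B -> b)
  Step 40: a a a a a a a a a a a a a b b b b b b B B  =>  a a a a a a a a a a a a a b b b b b b b B   (applied B -> b)
  Step 41: a a a a a a a a a a a a a b b b b b b b B  =>  a a a a a a a a a a a a a b b b b b b b B B   (applied B -> B B)
  Step 42: a a a a a a a a a a a a a b b b b b b b B B  =>  a a a a a a a a a a a a a b b b b b b b B B B   (applied B -> B B)
  Step 43: a a a a a a a a a a a a a b b b b b b b B B B  =>  a a a a a a a a a a a a a b b b b b b b b B B   (applied B -> b)
  Step 44: a a a a a a a a a a a a a b b b b b b b b B B  =>  a a a a a a a a a a a a a b b b b b b b b b B   (applied B -> b)
  Step 45: a a a a a a a a a a a a a b b b b b b b b b B  =>  a a a a a a a a a a a a a b b b b b b b b b B B   (applied B -> B B)
  Step 46: a a a a a a a a a a a a a b b b b b b b b b B B  =>  a a a a a a a a a a a a a b b b b b b b b b b B   (applied B -> b)
  Step 47: a a a a a a a a a a a a a b b b b b b b b b b B  =>  a a a a a a a a a a a a a b b b b b b b b b b b   (applied B -> b)
Final yield: a a a a a a a a a a a a a b b b b b b b b b b b
Total rewrite steps: 47

47


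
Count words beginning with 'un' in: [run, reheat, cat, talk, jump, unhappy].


Checking each word for prefix 'un':
  'run' -> no (count: 0)
  'reheat' -> no (count: 0)
  'cat' -> no (count: 0)
  'talk' -> no (count: 0)
  'jump' -> no (count: 0)
  'unhappy' -> YES, starts with 'un' (count: 1)
Total with prefix 'un': 1

1


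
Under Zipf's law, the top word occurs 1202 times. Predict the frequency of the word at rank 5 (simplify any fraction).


Zipf's law: freq(rank) = f1 / rank
f1 = 1202, rank = 5
freq = 1202 / 5
GCD(1202, 5) = 1
Simplified: 1202/5

1202/5


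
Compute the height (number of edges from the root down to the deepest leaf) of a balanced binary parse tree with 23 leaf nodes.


In a balanced binary tree with n leaves the deepest leaf is ceil(log2(n)) edges below the root.
log2(23) = 4.5236
ceil(4.5236) = 5
height (edges) = 5

5


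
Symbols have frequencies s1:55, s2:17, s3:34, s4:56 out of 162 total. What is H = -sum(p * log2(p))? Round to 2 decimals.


Computing entropy H = -sum(p_i * log2(p_i)):
  s1: p = 55/162 = 0.3395, -p*log2(p) = 0.5291
  s2: p = 17/162 = 0.1049, -p*log2(p) = 0.3413
  s3: p = 34/162 = 0.2099, -p*log2(p) = 0.4727
  s4: p = 56/162 = 0.3457, -p*log2(p) = 0.5298
H = sum of terms = 1.8729
Rounded to 2 decimals: 1.87

1.87


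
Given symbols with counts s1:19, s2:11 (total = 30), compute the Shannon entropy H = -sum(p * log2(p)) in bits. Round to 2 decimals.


Computing entropy H = -sum(p_i * log2(p_i)):
  s1: p = 19/30 = 0.6333, -p*log2(p) = 0.4173
  s2: p = 11/30 = 0.3667, -p*log2(p) = 0.5307
H = sum of terms = 0.9480
Rounded to 2 decimals: 0.95

0.95


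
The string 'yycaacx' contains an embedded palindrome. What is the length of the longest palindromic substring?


Scanning 'yycaacx' for palindromic substrings.
Substring at positions 2-5: 'caac'.
Check: reverse('caac') = 'caac' -> palindrome confirmed.
Neighbouring characters ('y' / 'x') break symmetry, so it cannot extend further.
No longer palindromic substring exists; longest length = 4

4


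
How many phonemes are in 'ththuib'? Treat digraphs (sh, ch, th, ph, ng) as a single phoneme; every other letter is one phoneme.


Parsing 'ththuib' greedily, digraphs first:
  'th' -> digraph (1 consonant phoneme) (phonemes so far: 1)
  'th' -> digraph (1 consonant phoneme) (phonemes so far: 2)
  'u' -> vowel phoneme (phonemes so far: 3)
  'i' -> vowel phoneme (phonemes so far: 4)
  'b' -> consonant phoneme (phonemes so far: 5)
Total phonemes: 5

5


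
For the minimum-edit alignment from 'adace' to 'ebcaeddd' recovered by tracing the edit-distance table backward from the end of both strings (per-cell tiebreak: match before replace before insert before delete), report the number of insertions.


Edit distance = 7. Backtracking from cell (5, 8) with preference match > replace > insert > delete,
then listing the resulting alignment 'adace' -> 'ebcaeddd' left to right:
  Step 1: insert 'e' [insertion #1]
  Step 2: insert 'b' [insertion #2]
  Step 3: insert 'c' [insertion #3]
  Step 4: keep 'a'
  Step 5: replace d->e
  Step 6: replace a->d
  Step 7: replace c->d
  Step 8: replace e->d
Total insertions: 3

3


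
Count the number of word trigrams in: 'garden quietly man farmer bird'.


Word trigrams from [5] words:
  Trigram 1: (garden quietly man)
  Trigram 2: (quietly man farmer)
  Trigram 3: (man farmer bird)
Total word trigrams: 5 - 2 = 3

3


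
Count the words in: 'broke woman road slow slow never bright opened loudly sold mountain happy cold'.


Counting words by splitting on spaces:
  Word 1: 'broke'
  Word 2: 'woman'
  Word 3: 'road'
  Word 4: 'slow'
  Word 5: 'slow'
  Word 6: 'never'
  Word 7: 'bright'
  Word 8: 'opened'
  Word 9: 'loudly'
  Word 10: 'sold'
  Word 11: 'mountain'
  Word 12: 'happy'
  Word 13: 'cold'
Total words: 13

13


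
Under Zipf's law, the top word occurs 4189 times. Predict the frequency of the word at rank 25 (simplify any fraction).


Zipf's law: freq(rank) = f1 / rank
f1 = 4189, rank = 25
freq = 4189 / 25
GCD(4189, 25) = 1
Simplified: 4189/25

4189/25


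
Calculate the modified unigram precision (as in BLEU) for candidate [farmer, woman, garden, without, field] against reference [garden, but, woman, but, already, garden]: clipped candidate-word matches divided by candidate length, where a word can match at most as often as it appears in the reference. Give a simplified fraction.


Reference word counts: {'already': 1, 'but': 2, 'garden': 2, 'woman': 1}
Checking each candidate word (with clipping):
  'farmer' -> not in reference -> no match (matches: 0)
  'woman' -> in reference (ref count 1, used 1/1) -> match (matches: 1)
  'garden' -> in reference (ref count 2, used 1/2) -> match (matches: 2)
  'without' -> not in reference -> no match (matches: 2)
  'field' -> not in reference -> no match (matches: 2)
Clipped matches: 2, Candidate length: 5
Precision = 2/5

2/5


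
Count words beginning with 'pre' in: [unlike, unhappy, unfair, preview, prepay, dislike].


Checking each word for prefix 'pre':
  'unlike' -> no (count: 0)
  'unhappy' -> no (count: 0)
  'unfair' -> no (count: 0)
  'preview' -> YES, starts with 'pre' (count: 1)
  'prepay' -> YES, starts with 'pre' (count: 2)
  'dislike' -> no (count: 2)
Total with prefix 'pre': 2

2


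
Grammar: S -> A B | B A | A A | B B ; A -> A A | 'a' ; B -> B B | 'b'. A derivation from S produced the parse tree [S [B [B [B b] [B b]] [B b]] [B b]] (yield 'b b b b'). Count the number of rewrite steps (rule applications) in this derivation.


Every bracketed nonterminal node [X ...] in the tree is produced by exactly one rule application.
Reading the tree off as a leftmost derivation:
  Step 1: S  =>  B B   (applied S -> B B)
  Step 2: B B  =>  B B B   (applied B -> B B)
  Step 3: B B B  =>  B B B B   (applied B -> B B)
  Step 4: B B B B  =>  b B B B   (applied B -> b)
  Step 5: b B B B  =>  b b B B   (applied B -> b)
  Step 6: b b B B  =>  b b b B   (applied B -> b)
  Step 7: b b b B  =>  b b b b   (applied B -> b)
Final yield: b b b b
Total rewrite steps: 7

7


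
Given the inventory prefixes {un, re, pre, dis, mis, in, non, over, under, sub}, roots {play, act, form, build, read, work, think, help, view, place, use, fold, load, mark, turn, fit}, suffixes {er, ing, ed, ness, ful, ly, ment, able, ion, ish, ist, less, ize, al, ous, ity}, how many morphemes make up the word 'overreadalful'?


Segmenting 'overreadalful' against the inventory:
  'over' -> prefix (morpheme 1)
  'read' -> root (morpheme 2)
  'al' -> suffix (morpheme 3)
  'ful' -> suffix (morpheme 4)
Total morphemes: 4

4


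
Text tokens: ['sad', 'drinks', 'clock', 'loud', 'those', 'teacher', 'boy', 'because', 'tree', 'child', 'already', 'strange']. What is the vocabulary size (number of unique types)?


Listing all tokens and tracking unique types:
  Token 1: 'sad' -> NEW (unique so far: 1)
  Token 2: 'drinks' -> NEW (unique so far: 2)
  Token 3: 'clock' -> NEW (unique so far: 3)
  Token 4: 'loud' -> NEW (unique so far: 4)
  Token 5: 'those' -> NEW (unique so far: 5)
  Token 6: 'teacher' -> NEW (unique so far: 6)
  Token 7: 'boy' -> NEW (unique so far: 7)
  Token 8: 'because' -> NEW (unique so far: 8)
  Token 9: 'tree' -> NEW (unique so far: 9)
  Token 10: 'child' -> NEW (unique so far: 10)
  Token 11: 'already' -> NEW (unique so far: 11)
  Token 12: 'strange' -> NEW (unique so far: 12)
Unique types: ('already', 'because', 'boy', 'child', 'clock', 'drinks', 'loud', 'sad', 'strange', 'teacher', 'those', 'tree')
Vocabulary size: 12

12


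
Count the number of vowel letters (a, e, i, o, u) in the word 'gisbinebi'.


Scanning each character of 'gisbinebi':
  Position 1: 'g' -> consonant (running count: 0)
  Position 2: 'i' -> vowel (running count: 1)
  Position 3: 's' -> consonant (running count: 1)
  Position 4: 'b' -> consonant (running count: 1)
  Position 5: 'i' -> vowel (running count: 2)
  Position 6: 'n' -> consonant (running count: 2)
  Position 7: 'e' -> vowel (running count: 3)
  Position 8: 'b' -> consonant (running count: 3)
  Position 9: 'i' -> vowel (running count: 4)
Total vowels: 4

4


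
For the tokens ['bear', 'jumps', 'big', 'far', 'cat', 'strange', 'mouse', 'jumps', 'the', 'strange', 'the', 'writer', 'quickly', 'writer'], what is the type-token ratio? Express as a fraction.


Tokens: 14
Unique types: ('bear', 'big', 'cat', 'far', 'jumps', 'mouse', 'quickly', 'strange', 'the', 'writer') = 10
TTR = 10/14
Simplify: divide both by 2 -> 5/7
TTR = 5/7

5/7


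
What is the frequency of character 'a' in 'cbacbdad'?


Scanning 'cbacbdad' for 'a':
  Position 2: 'a' -> MATCH (count: 1)
  Position 6: 'a' -> MATCH (count: 2)
Total occurrences of 'a': 2

2


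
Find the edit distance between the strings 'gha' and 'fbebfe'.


Building DP table for s1='gha' (len 3) and s2='fbebfe' (len 6):
       f  b  e  b  f  e
    0  1  2  3  4  5  6
  g 1  1  2  3  4  5  6
  h 2  2  2  3  4  5  6
  a 3  3  3  3  4  5  6
Edit distance = dp[3][6] = 6

6


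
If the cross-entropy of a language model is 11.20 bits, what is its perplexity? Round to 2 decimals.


Perplexity formula: PP = 2^H
H = 11.20
PP = 2^11.20
Decompose: 2^11.20 = 2^11 * 2^0.20
2^11 = 2048, 2^0.20 ~ 1.1486984
PP ~ 2048 * 1.1486984 = 2352.5343232
Rounded to 2 decimals: 2352.53

2352.53


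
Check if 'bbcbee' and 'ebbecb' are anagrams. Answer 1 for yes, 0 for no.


Sort characters of 'bbcbee': 'bbbcee'
Sort characters of 'ebbecb': 'bbbcee'
Sorted forms match -> they ARE anagrams
Result: 1

1


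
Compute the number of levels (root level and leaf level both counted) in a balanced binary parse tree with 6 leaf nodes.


In a balanced binary tree with n leaves the deepest leaf is ceil(log2(n)) edges below the root,
so counting node levels inclusive of root and leaves gives ceil(log2(n)) + 1 levels.
log2(6) = 2.5850
ceil(2.5850) = 3
levels = 3 + 1 = 4

4


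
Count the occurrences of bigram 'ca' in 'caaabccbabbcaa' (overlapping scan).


Scanning 'caaabccbabbcaa' for bigram 'ca':
  Position 0: 'ca' -> MATCH
  Position 1: 'aa' -> no
  Position 2: 'aa' -> no
  Position 3: 'ab' -> no
  Position 4: 'bc' -> no
  Position 5: 'cc' -> no
  Position 6: 'cb' -> no
  Position 7: 'ba' -> no
  Position 8: 'ab' -> no
  Position 9: 'bb' -> no
  Position 10: 'bc' -> no
  Position 11: 'ca' -> MATCH
  Position 12: 'aa' -> no
Total matches: 2

2


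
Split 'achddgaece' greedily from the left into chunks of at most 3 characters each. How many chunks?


'achddgaece' has 10 characters.
Chunking with max size 3:
  Chunk 1: 'ach' (positions 0-2)
  Chunk 2: 'ddg' (positions 3-5)
  Chunk 3: 'aec' (positions 6-8)
  Chunk 4: 'e' (positions 9-9)
Total chunks: ceil(10 / 3) = 4

4


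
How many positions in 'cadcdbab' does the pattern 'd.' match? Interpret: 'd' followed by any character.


Pattern: d. means 'd' followed by any character.
Scanning 'cadcdbab' position-by-position:
  Pos 0: window 'ca' -> no
  Pos 1: window 'ad' -> no
  Pos 2: window 'dc' -> MATCH
  Pos 3: window 'cd' -> no
  Pos 4: window 'db' -> MATCH
  Pos 5: window 'ba' -> no
  Pos 6: window 'ab' -> no
  Pos 7: window 'b' -> no
Total matches: 2

2


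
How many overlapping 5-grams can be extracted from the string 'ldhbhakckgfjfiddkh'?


String 'ldhbhakckgfjfiddkh' has length L = 18.
Number of overlapping n-grams = L - n + 1
Substituting: 18 - 5 + 1 = 14

14


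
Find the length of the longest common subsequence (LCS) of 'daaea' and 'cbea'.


DP table for LCS of 'daaea' and 'cbea':
       c  b  e  a
    0  0  0  0  0
  d 0  0  0  0  0
  a 0  0  0  0  1
  a 0  0  0  0  1
  e 0  0  0  1  1
  a 0  0  0  1  2
LCS: 'ea'
LCS length = 2

2


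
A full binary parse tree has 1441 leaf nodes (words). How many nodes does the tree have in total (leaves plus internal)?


Leaf nodes (terminals): 1441
Internal nodes = n - 1 = 1441 - 1 = 1440
Total = leaves + internal = 1441 + 1440 = 2881

2881


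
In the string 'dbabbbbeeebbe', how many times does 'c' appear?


Scanning 'dbabbbbeeebbe' for 'c':
  No matches found.
Total occurrences of 'c': 0

0


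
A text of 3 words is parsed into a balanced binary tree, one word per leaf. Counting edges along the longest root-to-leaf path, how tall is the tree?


In a balanced binary tree with n leaves the deepest leaf is ceil(log2(n)) edges below the root.
log2(3) = 1.5850
ceil(1.5850) = 2
height (edges) = 2

2


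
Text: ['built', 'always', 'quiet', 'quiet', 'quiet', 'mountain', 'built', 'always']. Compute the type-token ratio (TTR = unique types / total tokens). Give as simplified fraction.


Tokens: 8
Unique types: ('always', 'built', 'mountain', 'quiet') = 4
TTR = 4/8
Simplify: divide both by 4 -> 1/2
TTR = 1/2

1/2


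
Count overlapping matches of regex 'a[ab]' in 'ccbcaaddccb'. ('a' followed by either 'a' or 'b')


Pattern: a[ab] means 'a' followed by either 'a' or 'b'.
Scanning 'ccbcaaddccb' position-by-position:
  Pos 0: window 'cc' -> no
  Pos 1: window 'cb' -> no
  Pos 2: window 'bc' -> no
  Pos 3: window 'ca' -> no
  Pos 4: window 'aa' -> MATCH
  Pos 5: window 'ad' -> no
  Pos 6: window 'dd' -> no
  Pos 7: window 'dc' -> no
  Pos 8: window 'cc' -> no
  Pos 9: window 'cb' -> no
  Pos 10: window 'b' -> no
Total matches: 1

1


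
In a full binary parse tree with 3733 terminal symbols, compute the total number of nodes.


Leaf nodes (terminals): 3733
Internal nodes = n - 1 = 3733 - 1 = 3732
Total = leaves + internal = 3733 + 3732 = 7465

7465


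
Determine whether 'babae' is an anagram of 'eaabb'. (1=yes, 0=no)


Sort characters of 'babae': 'aabbe'
Sort characters of 'eaabb': 'aabbe'
Sorted forms match -> they ARE anagrams
Result: 1

1


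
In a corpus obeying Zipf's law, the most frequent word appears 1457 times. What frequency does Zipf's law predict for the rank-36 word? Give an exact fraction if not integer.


Zipf's law: freq(rank) = f1 / rank
f1 = 1457, rank = 36
freq = 1457 / 36
GCD(1457, 36) = 1
Simplified: 1457/36

1457/36


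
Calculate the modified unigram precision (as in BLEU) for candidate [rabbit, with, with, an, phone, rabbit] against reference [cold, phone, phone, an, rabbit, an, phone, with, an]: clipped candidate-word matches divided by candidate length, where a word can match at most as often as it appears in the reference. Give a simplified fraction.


Reference word counts: {'an': 3, 'cold': 1, 'phone': 3, 'rabbit': 1, 'with': 1}
Checking each candidate word (with clipping):
  'rabbit' -> in reference (ref count 1, used 1/1) -> match (matches: 1)
  'with' -> in reference (ref count 1, used 1/1) -> match (matches: 2)
  'with' -> ref count 1 already used up (1/1) -> clipped, no match (matches: 2)
  'an' -> in reference (ref count 3, used 1/3) -> match (matches: 3)
  'phone' -> in reference (ref count 3, used 1/3) -> match (matches: 4)
  'rabbit' -> ref count 1 already used up (1/1) -> clipped, no match (matches: 4)
Clipped matches: 4, Candidate length: 6
Precision = 4/6 = 2/3

2/3


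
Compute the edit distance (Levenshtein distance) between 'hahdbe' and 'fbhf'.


Building DP table for s1='hahdbe' (len 6) and s2='fbhf' (len 4):
       f  b  h  f
    0  1  2  3  4
  h 1  1  2  2  3
  a 2  2  2  3  3
  h 3  3  3  2  3
  d 4  4  4  3  3
  b 5  5  4  4  4
  e 6  6  5  5  5
Edit distance = dp[6][4] = 5

5


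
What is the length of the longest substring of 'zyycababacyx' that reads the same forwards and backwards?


Scanning 'zyycababacyx' for palindromic substrings.
Substring at positions 2-10: 'ycababacy'.
Check: reverse('ycababacy') = 'ycababacy' -> palindrome confirmed.
Neighbouring characters ('y' / 'x') break symmetry, so it cannot extend further.
No longer palindromic substring exists; longest length = 9

9


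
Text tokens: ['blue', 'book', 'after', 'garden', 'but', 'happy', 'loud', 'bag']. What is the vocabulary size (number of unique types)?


Listing all tokens and tracking unique types:
  Token 1: 'blue' -> NEW (unique so far: 1)
  Token 2: 'book' -> NEW (unique so far: 2)
  Token 3: 'after' -> NEW (unique so far: 3)
  Token 4: 'garden' -> NEW (unique so far: 4)
  Token 5: 'but' -> NEW (unique so far: 5)
  Token 6: 'happy' -> NEW (unique so far: 6)
  Token 7: 'loud' -> NEW (unique so far: 7)
  Token 8: 'bag' -> NEW (unique so far: 8)
Unique types: ('after', 'bag', 'blue', 'book', 'but', 'garden', 'happy', 'loud')
Vocabulary size: 8

8


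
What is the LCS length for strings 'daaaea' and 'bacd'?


DP table for LCS of 'daaaea' and 'bacd':
       b  a  c  d
    0  0  0  0  0
  d 0  0  0  0  1
  a 0  0  1  1  1
  a 0  0  1  1  1
  a 0  0  1  1  1
  e 0  0  1  1  1
  a 0  0  1  1  1
LCS: 'd'
LCS length = 1

1


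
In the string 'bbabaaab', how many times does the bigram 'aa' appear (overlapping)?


Scanning 'bbabaaab' for bigram 'aa':
  Position 0: 'bb' -> no
  Position 1: 'ba' -> no
  Position 2: 'ab' -> no
  Position 3: 'ba' -> no
  Position 4: 'aa' -> MATCH
  Position 5: 'aa' -> MATCH
  Position 6: 'ab' -> no
Total matches: 2

2


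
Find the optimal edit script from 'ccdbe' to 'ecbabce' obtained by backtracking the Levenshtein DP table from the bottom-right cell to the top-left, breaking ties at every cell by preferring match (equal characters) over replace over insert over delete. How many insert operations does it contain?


Edit distance = 4. Backtracking from cell (5, 7) with preference match > replace > insert > delete,
then listing the resulting alignment 'ccdbe' -> 'ecbabce' left to right:
  Step 1: insert 'e' [insertion #1]
  Step 2: keep 'c'
  Step 3: replace c->b
  Step 4: replace d->a
  Step 5: keep 'b'
  Step 6: insert 'c' [insertion #2]
  Step 7: keep 'e'
Total insertions: 2

2


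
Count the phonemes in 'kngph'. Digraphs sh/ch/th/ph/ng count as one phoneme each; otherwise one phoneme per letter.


Parsing 'kngph' greedily, digraphs first:
  'k' -> consonant phoneme (phonemes so far: 1)
  'ng' -> digraph (1 consonant phoneme) (phonemes so far: 2)
  'ph' -> digraph (1 consonant phoneme) (phonemes so far: 3)
Total phonemes: 3

3


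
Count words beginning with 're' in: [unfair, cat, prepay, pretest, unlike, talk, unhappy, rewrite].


Checking each word for prefix 're':
  'unfair' -> no (count: 0)
  'cat' -> no (count: 0)
  'prepay' -> no (count: 0)
  'pretest' -> no (count: 0)
  'unlike' -> no (count: 0)
  'talk' -> no (count: 0)
  'unhappy' -> no (count: 0)
  'rewrite' -> YES, starts with 're' (count: 1)
Total with prefix 're': 1

1


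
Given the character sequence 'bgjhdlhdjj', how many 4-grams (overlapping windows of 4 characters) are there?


String 'bgjhdlhdjj' has length L = 10.
Number of overlapping n-grams = L - n + 1
Substituting: 10 - 4 + 1 = 7

7


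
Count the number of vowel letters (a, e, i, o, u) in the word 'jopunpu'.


Scanning each character of 'jopunpu':
  Position 1: 'j' -> consonant (running count: 0)
  Position 2: 'o' -> vowel (running count: 1)
  Position 3: 'p' -> consonant (running count: 1)
  Position 4: 'u' -> vowel (running count: 2)
  Position 5: 'n' -> consonant (running count: 2)
  Position 6: 'p' -> consonant (running count: 2)
  Position 7: 'u' -> vowel (running count: 3)
Total vowels: 3

3


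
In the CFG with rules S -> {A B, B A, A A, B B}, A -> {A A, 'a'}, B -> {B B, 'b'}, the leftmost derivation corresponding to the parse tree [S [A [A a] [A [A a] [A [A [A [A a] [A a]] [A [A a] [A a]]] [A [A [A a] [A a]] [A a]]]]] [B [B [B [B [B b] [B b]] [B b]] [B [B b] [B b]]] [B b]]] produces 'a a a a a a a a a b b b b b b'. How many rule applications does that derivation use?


Every bracketed nonterminal node [X ...] in the tree is produced by exactly one rule application.
Reading the tree off as a leftmost derivation:
  Step 1: S  =>  A B   (applied S -> A B)
  Step 2: A B  =>  A A B   (applied A -> A A)
  Step 3: A A B  =>  a A B   (applied A -> a)
  Step 4: a A B  =>  a A A B   (applied A -> A A)
  Step 5: a A A B  =>  a a A B   (applied A -> a)
  Step 6: a a A B  =>  a a A A B   (applied A -> A A)
  Step 7: a a A A B  =>  a a A A A B   (applied A -> A A)
  Step 8: a a A A A B  =>  a a A A A A B   (applied A -> A A)
  Step 9: a a A A A A B  =>  a a a A A A B   (applied A -> a)
  Step 10: a a a A A A B  =>  a a a a A A B   (applied A -> a)
  Step 11: a a a a A A B  =>  a a a a A A A B   (applied A -> A A)
  Step 12: a a a a A A A B  =>  a a a a a A A B   (applied A -> a)
  Step 13: a a a a a A A B  =>  a a a a a a A B   (applied A -> a)
  Step 14: a a a a a a A B  =>  a a a a a a A A B   (applied A -> A A)
  Step 15: a a a a a a A A B  =>  a a a a a a A A A B   (applied A -> A A)
  Step 16: a a a a a a A A A B  =>  a a a a a a a A A B   (applied A -> a)
  Step 17: a a a a a a a A A B  =>  a a a a a a a a A B   (applied A -> a)
  Step 18: a a a a a a a a A B  =>  a a a a a a a a a B   (applied A -> a)
  Step 19: a a a a a a a a a B  =>  a a a a a a a a a B B   (applied B -> B B)
  Step 20: a a a a a a a a a B B  =>  a a a a a a a a a B B B   (applied B -> B B)
  Step 21: a a a a a a a a a B B B  =>  a a a a a a a a a B B B B   (applied B -> B B)
  Step 22: a a a a a a a a a B B B B  =>  a a a a a a a a a B B B B B   (applied B -> B B)
  Step 23: a a a a a a a a a B B B B B  =>  a a a a a a a a a b B B B B   (applied B -> b)
  Step 24: a a a a a a a a a b B B B B  =>  a a a a a a a a a b b B B B   (applied B -> b)
  Step 25: a a a a a a a a a b b B B B  =>  a a a a a a a a a b b b B B   (applied B -> b)
  Step 26: a a a a a a a a a b b b B B  =>  a a a a a a a a a b b b B B B   (applied B -> B B)
  Step 27: a a a a a a a a a b b b B B B  =>  a a a a a a a a a b b b b B B   (applied B -> b)
  Step 28: a a a a a a a a a b b b b B B  =>  a a a a a a a a a b b b b b B   (applied B -> b)
  Step 29: a a a a a a a a a b b b b b B  =>  a a a a a a a a a b b b b b b   (applied B -> b)
Final yield: a a a a a a a a a b b b b b b
Total rewrite steps: 29

29


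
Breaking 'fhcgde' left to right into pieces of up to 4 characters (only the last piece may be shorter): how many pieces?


'fhcgde' has 6 characters.
Chunking with max size 4:
  Chunk 1: 'fhcg' (positions 0-3)
  Chunk 2: 'de' (positions 4-5)
Total chunks: ceil(6 / 4) = 2

2


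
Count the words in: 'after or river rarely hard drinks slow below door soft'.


Counting words by splitting on spaces:
  Word 1: 'after'
  Word 2: 'or'
  Word 3: 'river'
  Word 4: 'rarely'
  Word 5: 'hard'
  Word 6: 'drinks'
  Word 7: 'slow'
  Word 8: 'below'
  Word 9: 'door'
  Word 10: 'soft'
Total words: 10

10


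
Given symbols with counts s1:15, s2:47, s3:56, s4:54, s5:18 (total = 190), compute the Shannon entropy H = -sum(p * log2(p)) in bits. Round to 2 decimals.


Computing entropy H = -sum(p_i * log2(p_i)):
  s1: p = 15/190 = 0.0789, -p*log2(p) = 0.2892
  s2: p = 47/190 = 0.2474, -p*log2(p) = 0.4985
  s3: p = 56/190 = 0.2947, -p*log2(p) = 0.5195
  s4: p = 54/190 = 0.2842, -p*log2(p) = 0.5158
  s5: p = 18/190 = 0.0947, -p*log2(p) = 0.3221
H = sum of terms = 2.1451
Rounded to 2 decimals: 2.15

2.15


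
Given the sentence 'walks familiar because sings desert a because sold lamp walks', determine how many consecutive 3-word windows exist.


Word trigrams from [10] words:
  Trigram 1: (walks familiar because)
  Trigram 2: (familiar because sings)
  Trigram 3: (because sings desert)
  Trigram 4: (sings desert a)
  Trigram 5: (desert a because)
  Trigram 6: (a because sold)
  Trigram 7: (because sold lamp)
  Trigram 8: (sold lamp walks)
Total word trigrams: 10 - 2 = 8

8


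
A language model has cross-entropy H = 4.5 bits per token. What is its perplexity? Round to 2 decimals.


Perplexity formula: PP = 2^H
H = 4.5
PP = 2^4.5
Decompose: 2^4.5 = 2^4 * 2^0.5 = 2^4 * sqrt(2)
2^4 = 16, sqrt(2) ~ 1.4142136
PP ~ 16 * 1.4142136 = 22.6274176
Rounded to 2 decimals: 22.63

22.63


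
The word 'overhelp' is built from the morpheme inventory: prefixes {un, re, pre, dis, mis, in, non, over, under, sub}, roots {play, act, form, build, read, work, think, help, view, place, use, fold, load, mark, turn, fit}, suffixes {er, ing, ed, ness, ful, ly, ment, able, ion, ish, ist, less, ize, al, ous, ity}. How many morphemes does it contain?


Segmenting 'overhelp' against the inventory:
  'over' -> prefix (morpheme 1)
  'help' -> root (morpheme 2)
Total morphemes: 2

2


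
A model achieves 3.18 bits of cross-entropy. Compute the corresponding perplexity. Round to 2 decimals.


Perplexity formula: PP = 2^H
H = 3.18
PP = 2^3.18
Decompose: 2^3.18 = 2^3 * 2^0.18
2^3 = 8, 2^0.18 ~ 1.1328839
PP ~ 8 * 1.1328839 = 9.0630712
Rounded to 2 decimals: 9.06

9.06


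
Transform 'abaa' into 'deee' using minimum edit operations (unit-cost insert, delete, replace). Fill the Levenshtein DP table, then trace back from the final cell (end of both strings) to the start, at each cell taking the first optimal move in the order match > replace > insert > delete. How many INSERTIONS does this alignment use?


Edit distance = 4. Backtracking from cell (4, 4) with preference match > replace > insert > delete,
then listing the resulting alignment 'abaa' -> 'deee' left to right:
  Step 1: replace a->d
  Step 2: replace b->e
  Step 3: replace a->e
  Step 4: replace a->e
Total insertions: 0

0


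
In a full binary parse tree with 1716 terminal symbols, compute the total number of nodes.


Leaf nodes (terminals): 1716
Internal nodes = n - 1 = 1716 - 1 = 1715
Total = leaves + internal = 1716 + 1715 = 3431

3431


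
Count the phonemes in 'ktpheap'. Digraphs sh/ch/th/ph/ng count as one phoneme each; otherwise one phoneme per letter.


Parsing 'ktpheap' greedily, digraphs first:
  'k' -> consonant phoneme (phonemes so far: 1)
  't' -> consonant phoneme (phonemes so far: 2)
  'ph' -> digraph (1 consonant phoneme) (phonemes so far: 3)
  'e' -> vowel phoneme (phonemes so far: 4)
  'a' -> vowel phoneme (phonemes so far: 5)
  'p' -> consonant phoneme (phonemes so far: 6)
Total phonemes: 6

6


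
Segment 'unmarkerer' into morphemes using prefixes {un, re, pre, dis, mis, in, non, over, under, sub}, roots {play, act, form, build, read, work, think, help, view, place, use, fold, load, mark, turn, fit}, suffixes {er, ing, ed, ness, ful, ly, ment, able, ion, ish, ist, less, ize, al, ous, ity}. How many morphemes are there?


Segmenting 'unmarkerer' against the inventory:
  'un' -> prefix (morpheme 1)
  'mark' -> root (morpheme 2)
  'er' -> suffix (morpheme 3)
  'er' -> suffix (morpheme 4)
Total morphemes: 4

4
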